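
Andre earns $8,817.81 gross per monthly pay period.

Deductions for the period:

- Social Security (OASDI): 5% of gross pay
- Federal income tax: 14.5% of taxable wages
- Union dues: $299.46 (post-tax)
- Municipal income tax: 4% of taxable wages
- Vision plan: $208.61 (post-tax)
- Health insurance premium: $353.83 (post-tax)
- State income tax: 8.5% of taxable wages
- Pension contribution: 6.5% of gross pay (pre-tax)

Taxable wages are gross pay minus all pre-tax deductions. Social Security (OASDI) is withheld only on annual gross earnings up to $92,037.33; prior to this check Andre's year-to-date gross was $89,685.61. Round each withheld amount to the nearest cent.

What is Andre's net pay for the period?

Pension contribution: $8,817.81 × 0.065 = $573.16
Taxable wages = $8,817.81 − $573.16 = $8,244.65
State income tax: $8,244.65 × 0.085 = $700.80
Federal income tax: $8,244.65 × 0.145 = $1,195.47
Municipal income tax: $8,244.65 × 0.04 = $329.79
Social Security (OASDI): only $92,037.33 − $89,685.61 = $2,351.72 of this check is subject → $2,351.72 × 0.05 = $117.59
Vision plan: $208.61
Health insurance premium: $353.83
Union dues: $299.46
Total deductions = $573.16 + $700.80 + $1,195.47 + $329.79 + $117.59 + $208.61 + $353.83 + $299.46 = $3,778.71
Net pay = $8,817.81 − $3,778.71 = $5,039.10

$5,039.10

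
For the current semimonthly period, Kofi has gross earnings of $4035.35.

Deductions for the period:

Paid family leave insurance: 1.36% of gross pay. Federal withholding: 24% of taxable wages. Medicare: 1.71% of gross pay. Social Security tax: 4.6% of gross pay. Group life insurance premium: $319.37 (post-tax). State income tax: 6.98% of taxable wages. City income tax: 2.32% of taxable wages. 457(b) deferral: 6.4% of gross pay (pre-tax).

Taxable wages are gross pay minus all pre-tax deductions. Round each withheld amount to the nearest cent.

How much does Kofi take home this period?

$1890.44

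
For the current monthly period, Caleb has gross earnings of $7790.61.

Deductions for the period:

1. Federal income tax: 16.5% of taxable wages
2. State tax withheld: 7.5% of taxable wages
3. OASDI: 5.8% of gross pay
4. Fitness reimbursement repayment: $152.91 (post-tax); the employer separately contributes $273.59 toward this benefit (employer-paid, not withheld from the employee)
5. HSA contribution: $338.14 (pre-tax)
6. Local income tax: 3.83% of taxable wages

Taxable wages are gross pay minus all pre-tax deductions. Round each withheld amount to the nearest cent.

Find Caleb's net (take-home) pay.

$4773.67

HSA contribution: $338.14
Taxable wages = $7790.61 − $338.14 = $7452.47
State tax withheld: $7452.47 × 0.075 = $558.94
Local income tax: $7452.47 × 0.0383 = $285.43
Federal income tax: $7452.47 × 0.165 = $1229.66
OASDI: $7790.61 × 0.058 = $451.86
Fitness reimbursement repayment: $152.91
(Employer's $273.59 toward fitness reimbursement repayment is not withheld from the employee.)
Total deductions = $338.14 + $558.94 + $285.43 + $1229.66 + $451.86 + $152.91 = $3016.94
Net pay = $7790.61 − $3016.94 = $4773.67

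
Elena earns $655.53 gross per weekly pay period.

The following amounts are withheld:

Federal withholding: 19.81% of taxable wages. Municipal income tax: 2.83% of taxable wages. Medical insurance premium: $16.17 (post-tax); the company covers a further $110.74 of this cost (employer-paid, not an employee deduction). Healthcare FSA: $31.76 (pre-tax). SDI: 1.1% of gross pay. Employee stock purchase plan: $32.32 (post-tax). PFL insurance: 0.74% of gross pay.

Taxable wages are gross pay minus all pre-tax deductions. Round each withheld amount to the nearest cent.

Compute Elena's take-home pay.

$422.00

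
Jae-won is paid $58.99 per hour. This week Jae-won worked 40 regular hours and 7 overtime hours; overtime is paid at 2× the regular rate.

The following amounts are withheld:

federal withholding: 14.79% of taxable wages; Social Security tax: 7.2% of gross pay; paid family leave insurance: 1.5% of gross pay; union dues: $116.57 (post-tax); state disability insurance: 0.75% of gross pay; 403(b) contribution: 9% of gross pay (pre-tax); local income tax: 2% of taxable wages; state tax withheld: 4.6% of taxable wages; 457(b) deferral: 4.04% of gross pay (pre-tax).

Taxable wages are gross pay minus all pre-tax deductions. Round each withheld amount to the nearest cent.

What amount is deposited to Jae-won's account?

$1,759.98

Regular pay: 40 × $58.99 = $2,359.60
Overtime pay: 7 × $58.99 × 2 = $825.86
Gross pay = $2,359.60 + $825.86 = $3,185.46
403(b) contribution: $3,185.46 × 0.09 = $286.69
457(b) deferral: $3,185.46 × 0.0404 = $128.69
Pre-tax total = $286.69 + $128.69 = $415.38
Taxable wages = $3,185.46 − $415.38 = $2,770.08
Federal withholding: $2,770.08 × 0.1479 = $409.69
State tax withheld: $2,770.08 × 0.046 = $127.42
Local income tax: $2,770.08 × 0.02 = $55.40
Social Security tax: $3,185.46 × 0.072 = $229.35
Paid family leave insurance: $3,185.46 × 0.015 = $47.78
State disability insurance: $3,185.46 × 0.0075 = $23.89
Union dues: $116.57
Total deductions = $286.69 + $128.69 + $409.69 + $127.42 + $55.40 + $229.35 + $47.78 + $23.89 + $116.57 = $1,425.48
Net pay = $3,185.46 − $1,425.48 = $1,759.98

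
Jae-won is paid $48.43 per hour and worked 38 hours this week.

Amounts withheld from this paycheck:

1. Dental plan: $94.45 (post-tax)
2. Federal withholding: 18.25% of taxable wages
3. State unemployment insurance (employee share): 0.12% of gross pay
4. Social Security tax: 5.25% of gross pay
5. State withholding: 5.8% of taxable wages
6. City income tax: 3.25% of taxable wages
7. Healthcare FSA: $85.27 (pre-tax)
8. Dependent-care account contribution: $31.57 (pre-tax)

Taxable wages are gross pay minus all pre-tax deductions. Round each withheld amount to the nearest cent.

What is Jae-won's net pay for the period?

Gross pay: 38 × $48.43 = $1840.34
Healthcare FSA: $85.27
Dependent-care account contribution: $31.57
Pre-tax total = $85.27 + $31.57 = $116.84
Taxable wages = $1840.34 − $116.84 = $1723.50
State withholding: $1723.50 × 0.058 = $99.96
Federal withholding: $1723.50 × 0.1825 = $314.54
City income tax: $1723.50 × 0.0325 = $56.01
Social Security tax: $1840.34 × 0.0525 = $96.62
State unemployment insurance (employee share): $1840.34 × 0.0012 = $2.21
Dental plan: $94.45
Total deductions = $85.27 + $31.57 + $99.96 + $314.54 + $56.01 + $96.62 + $2.21 + $94.45 = $780.63
Net pay = $1840.34 − $780.63 = $1059.71

$1059.71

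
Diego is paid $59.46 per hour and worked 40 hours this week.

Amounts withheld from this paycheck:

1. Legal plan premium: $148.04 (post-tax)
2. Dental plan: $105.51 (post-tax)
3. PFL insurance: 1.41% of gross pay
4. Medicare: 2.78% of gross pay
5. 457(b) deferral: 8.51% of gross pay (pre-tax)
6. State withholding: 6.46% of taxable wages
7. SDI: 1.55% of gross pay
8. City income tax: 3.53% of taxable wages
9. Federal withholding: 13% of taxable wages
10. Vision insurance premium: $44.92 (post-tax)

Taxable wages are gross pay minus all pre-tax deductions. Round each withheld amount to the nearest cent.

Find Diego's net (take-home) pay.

Gross pay: 40 × $59.46 = $2,378.40
457(b) deferral: $2,378.40 × 0.0851 = $202.40
Taxable wages = $2,378.40 − $202.40 = $2,176.00
State withholding: $2,176.00 × 0.0646 = $140.57
City income tax: $2,176.00 × 0.0353 = $76.81
Federal withholding: $2,176.00 × 0.13 = $282.88
PFL insurance: $2,378.40 × 0.0141 = $33.54
Medicare: $2,378.40 × 0.0278 = $66.12
SDI: $2,378.40 × 0.0155 = $36.87
Dental plan: $105.51
Vision insurance premium: $44.92
Legal plan premium: $148.04
Total deductions = $202.40 + $140.57 + $76.81 + $282.88 + $33.54 + $66.12 + $36.87 + $105.51 + $44.92 + $148.04 = $1,137.66
Net pay = $2,378.40 − $1,137.66 = $1,240.74

$1,240.74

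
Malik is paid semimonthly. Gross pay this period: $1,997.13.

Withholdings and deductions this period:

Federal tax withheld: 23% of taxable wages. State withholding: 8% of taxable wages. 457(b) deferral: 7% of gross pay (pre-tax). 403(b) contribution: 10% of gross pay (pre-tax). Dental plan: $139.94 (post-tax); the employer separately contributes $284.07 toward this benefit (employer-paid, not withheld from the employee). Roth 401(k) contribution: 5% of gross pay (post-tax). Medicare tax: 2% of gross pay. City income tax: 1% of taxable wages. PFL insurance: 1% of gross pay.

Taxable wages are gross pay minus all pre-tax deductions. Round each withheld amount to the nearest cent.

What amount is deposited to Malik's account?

$827.47

457(b) deferral: $1,997.13 × 0.07 = $139.80
403(b) contribution: $1,997.13 × 0.1 = $199.71
Pre-tax total = $139.80 + $199.71 = $339.51
Taxable wages = $1,997.13 − $339.51 = $1,657.62
City income tax: $1,657.62 × 0.01 = $16.58
Federal tax withheld: $1,657.62 × 0.23 = $381.25
State withholding: $1,657.62 × 0.08 = $132.61
PFL insurance: $1,997.13 × 0.01 = $19.97
Medicare tax: $1,997.13 × 0.02 = $39.94
Roth 401(k) contribution: $1,997.13 × 0.05 = $99.86
Dental plan: $139.94
(Employer's $284.07 toward dental plan is not withheld from the employee.)
Total deductions = $139.80 + $199.71 + $16.58 + $381.25 + $132.61 + $19.97 + $39.94 + $99.86 + $139.94 = $1,169.66
Net pay = $1,997.13 − $1,169.66 = $827.47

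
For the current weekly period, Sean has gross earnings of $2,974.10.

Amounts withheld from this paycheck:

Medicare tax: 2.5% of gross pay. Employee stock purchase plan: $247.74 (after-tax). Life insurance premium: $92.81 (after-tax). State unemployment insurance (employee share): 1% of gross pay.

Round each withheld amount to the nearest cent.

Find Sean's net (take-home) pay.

Medicare tax: $2,974.10 × 0.025 = $74.35
State unemployment insurance (employee share): $2,974.10 × 0.01 = $29.74
Life insurance premium: $92.81
Employee stock purchase plan: $247.74
Total deductions = $74.35 + $29.74 + $92.81 + $247.74 = $444.64
Net pay = $2,974.10 − $444.64 = $2,529.46

$2,529.46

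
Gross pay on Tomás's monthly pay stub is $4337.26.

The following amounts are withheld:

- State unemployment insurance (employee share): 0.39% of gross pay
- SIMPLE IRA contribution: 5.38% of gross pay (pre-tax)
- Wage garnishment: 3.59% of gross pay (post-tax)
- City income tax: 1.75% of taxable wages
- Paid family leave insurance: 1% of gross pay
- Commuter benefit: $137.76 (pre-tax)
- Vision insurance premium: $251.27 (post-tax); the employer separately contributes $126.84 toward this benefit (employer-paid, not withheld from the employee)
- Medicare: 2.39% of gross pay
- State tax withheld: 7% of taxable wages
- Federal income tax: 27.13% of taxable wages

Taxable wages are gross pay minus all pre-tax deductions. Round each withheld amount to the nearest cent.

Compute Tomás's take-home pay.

Commuter benefit: $137.76
SIMPLE IRA contribution: $4337.26 × 0.0538 = $233.34
Pre-tax total = $137.76 + $233.34 = $371.10
Taxable wages = $4337.26 − $371.10 = $3966.16
City income tax: $3966.16 × 0.0175 = $69.41
Federal income tax: $3966.16 × 0.2713 = $1076.02
State tax withheld: $3966.16 × 0.07 = $277.63
Paid family leave insurance: $4337.26 × 0.01 = $43.37
State unemployment insurance (employee share): $4337.26 × 0.0039 = $16.92
Medicare: $4337.26 × 0.0239 = $103.66
Wage garnishment: $4337.26 × 0.0359 = $155.71
Vision insurance premium: $251.27
(Employer's $126.84 toward vision insurance premium is not withheld from the employee.)
Total deductions = $137.76 + $233.34 + $69.41 + $1076.02 + $277.63 + $43.37 + $16.92 + $103.66 + $155.71 + $251.27 = $2365.09
Net pay = $4337.26 − $2365.09 = $1972.17

$1972.17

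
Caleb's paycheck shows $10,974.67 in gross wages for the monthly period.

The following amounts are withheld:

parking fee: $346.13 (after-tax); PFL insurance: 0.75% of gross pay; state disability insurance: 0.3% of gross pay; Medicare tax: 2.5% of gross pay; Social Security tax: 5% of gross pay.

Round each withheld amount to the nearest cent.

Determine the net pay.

$9,690.21

PFL insurance: $10,974.67 × 0.0075 = $82.31
State disability insurance: $10,974.67 × 0.003 = $32.92
Social Security tax: $10,974.67 × 0.05 = $548.73
Medicare tax: $10,974.67 × 0.025 = $274.37
Parking fee: $346.13
Total deductions = $82.31 + $32.92 + $548.73 + $274.37 + $346.13 = $1,284.46
Net pay = $10,974.67 − $1,284.46 = $9,690.21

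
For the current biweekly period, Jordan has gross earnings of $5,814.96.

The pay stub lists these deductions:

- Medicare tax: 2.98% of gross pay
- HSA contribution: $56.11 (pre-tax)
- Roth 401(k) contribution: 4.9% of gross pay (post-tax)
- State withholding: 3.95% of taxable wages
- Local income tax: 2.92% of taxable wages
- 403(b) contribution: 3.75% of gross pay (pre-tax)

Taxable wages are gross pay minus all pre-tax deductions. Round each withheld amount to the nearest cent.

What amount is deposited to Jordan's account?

$4,701.92

403(b) contribution: $5,814.96 × 0.0375 = $218.06
HSA contribution: $56.11
Pre-tax total = $218.06 + $56.11 = $274.17
Taxable wages = $5,814.96 − $274.17 = $5,540.79
Local income tax: $5,540.79 × 0.0292 = $161.79
State withholding: $5,540.79 × 0.0395 = $218.86
Medicare tax: $5,814.96 × 0.0298 = $173.29
Roth 401(k) contribution: $5,814.96 × 0.049 = $284.93
Total deductions = $218.06 + $56.11 + $161.79 + $218.86 + $173.29 + $284.93 = $1,113.04
Net pay = $5,814.96 − $1,113.04 = $4,701.92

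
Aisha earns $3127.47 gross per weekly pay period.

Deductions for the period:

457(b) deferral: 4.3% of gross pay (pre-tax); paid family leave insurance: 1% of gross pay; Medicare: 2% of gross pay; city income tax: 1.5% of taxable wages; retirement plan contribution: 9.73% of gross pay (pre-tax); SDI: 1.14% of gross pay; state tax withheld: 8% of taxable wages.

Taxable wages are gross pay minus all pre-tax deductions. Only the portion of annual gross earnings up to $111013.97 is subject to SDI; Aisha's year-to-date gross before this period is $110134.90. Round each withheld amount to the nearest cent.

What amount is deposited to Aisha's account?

457(b) deferral: $3127.47 × 0.043 = $134.48
Retirement plan contribution: $3127.47 × 0.0973 = $304.30
Pre-tax total = $134.48 + $304.30 = $438.78
Taxable wages = $3127.47 − $438.78 = $2688.69
City income tax: $2688.69 × 0.015 = $40.33
State tax withheld: $2688.69 × 0.08 = $215.10
Medicare: $3127.47 × 0.02 = $62.55
Paid family leave insurance: $3127.47 × 0.01 = $31.27
SDI: only $111013.97 − $110134.90 = $879.07 of this check is subject → $879.07 × 0.0114 = $10.02
Total deductions = $134.48 + $304.30 + $40.33 + $215.10 + $62.55 + $31.27 + $10.02 = $798.05
Net pay = $3127.47 − $798.05 = $2329.42

$2329.42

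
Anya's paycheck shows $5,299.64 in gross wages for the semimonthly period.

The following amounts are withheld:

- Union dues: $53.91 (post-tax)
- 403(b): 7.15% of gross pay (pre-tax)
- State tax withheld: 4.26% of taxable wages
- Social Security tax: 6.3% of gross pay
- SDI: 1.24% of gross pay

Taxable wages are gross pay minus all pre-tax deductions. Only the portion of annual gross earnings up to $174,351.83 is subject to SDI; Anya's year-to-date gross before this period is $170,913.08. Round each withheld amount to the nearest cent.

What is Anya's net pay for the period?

$4,280.67

403(b): $5,299.64 × 0.0715 = $378.92
Taxable wages = $5,299.64 − $378.92 = $4,920.72
State tax withheld: $4,920.72 × 0.0426 = $209.62
Social Security tax: $5,299.64 × 0.063 = $333.88
SDI: only $174,351.83 − $170,913.08 = $3,438.75 of this check is subject → $3,438.75 × 0.0124 = $42.64
Union dues: $53.91
Total deductions = $378.92 + $209.62 + $333.88 + $42.64 + $53.91 = $1,018.97
Net pay = $5,299.64 − $1,018.97 = $4,280.67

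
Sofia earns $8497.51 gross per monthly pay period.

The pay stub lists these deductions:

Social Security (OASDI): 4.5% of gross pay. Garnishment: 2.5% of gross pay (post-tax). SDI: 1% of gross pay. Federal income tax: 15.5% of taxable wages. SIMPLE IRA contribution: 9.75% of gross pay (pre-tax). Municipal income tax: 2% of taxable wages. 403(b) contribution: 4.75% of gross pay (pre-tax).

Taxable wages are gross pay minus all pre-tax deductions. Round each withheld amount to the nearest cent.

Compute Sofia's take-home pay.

SIMPLE IRA contribution: $8497.51 × 0.0975 = $828.51
403(b) contribution: $8497.51 × 0.0475 = $403.63
Pre-tax total = $828.51 + $403.63 = $1232.14
Taxable wages = $8497.51 − $1232.14 = $7265.37
Federal income tax: $7265.37 × 0.155 = $1126.13
Municipal income tax: $7265.37 × 0.02 = $145.31
SDI: $8497.51 × 0.01 = $84.98
Social Security (OASDI): $8497.51 × 0.045 = $382.39
Garnishment: $8497.51 × 0.025 = $212.44
Total deductions = $828.51 + $403.63 + $1126.13 + $145.31 + $84.98 + $382.39 + $212.44 = $3183.39
Net pay = $8497.51 − $3183.39 = $5314.12

$5314.12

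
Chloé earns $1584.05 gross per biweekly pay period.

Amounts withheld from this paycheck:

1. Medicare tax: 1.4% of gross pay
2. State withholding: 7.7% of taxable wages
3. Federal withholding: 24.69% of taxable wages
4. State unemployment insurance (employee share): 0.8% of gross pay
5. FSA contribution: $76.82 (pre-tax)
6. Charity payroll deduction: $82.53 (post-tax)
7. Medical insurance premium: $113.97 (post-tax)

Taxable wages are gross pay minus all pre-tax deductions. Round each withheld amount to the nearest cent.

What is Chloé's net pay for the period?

$787.68

FSA contribution: $76.82
Taxable wages = $1584.05 − $76.82 = $1507.23
Federal withholding: $1507.23 × 0.2469 = $372.14
State withholding: $1507.23 × 0.077 = $116.06
Medicare tax: $1584.05 × 0.014 = $22.18
State unemployment insurance (employee share): $1584.05 × 0.008 = $12.67
Charity payroll deduction: $82.53
Medical insurance premium: $113.97
Total deductions = $76.82 + $372.14 + $116.06 + $22.18 + $12.67 + $82.53 + $113.97 = $796.37
Net pay = $1584.05 − $796.37 = $787.68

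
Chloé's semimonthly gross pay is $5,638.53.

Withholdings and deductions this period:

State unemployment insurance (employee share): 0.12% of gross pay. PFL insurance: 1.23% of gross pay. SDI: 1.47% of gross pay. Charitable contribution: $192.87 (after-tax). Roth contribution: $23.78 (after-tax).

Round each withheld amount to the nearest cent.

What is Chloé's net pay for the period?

$5,262.87

SDI: $5,638.53 × 0.0147 = $82.89
PFL insurance: $5,638.53 × 0.0123 = $69.35
State unemployment insurance (employee share): $5,638.53 × 0.0012 = $6.77
Roth contribution: $23.78
Charitable contribution: $192.87
Total deductions = $82.89 + $69.35 + $6.77 + $23.78 + $192.87 = $375.66
Net pay = $5,638.53 − $375.66 = $5,262.87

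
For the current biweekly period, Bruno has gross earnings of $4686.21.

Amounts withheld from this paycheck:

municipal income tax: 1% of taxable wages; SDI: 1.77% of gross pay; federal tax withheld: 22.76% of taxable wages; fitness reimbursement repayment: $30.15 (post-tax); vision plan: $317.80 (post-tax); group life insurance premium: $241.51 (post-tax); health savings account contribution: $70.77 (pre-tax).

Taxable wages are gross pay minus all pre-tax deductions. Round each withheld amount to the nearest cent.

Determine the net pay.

Health savings account contribution: $70.77
Taxable wages = $4686.21 − $70.77 = $4615.44
Municipal income tax: $4615.44 × 0.01 = $46.15
Federal tax withheld: $4615.44 × 0.2276 = $1050.47
SDI: $4686.21 × 0.0177 = $82.95
Vision plan: $317.80
Group life insurance premium: $241.51
Fitness reimbursement repayment: $30.15
Total deductions = $70.77 + $46.15 + $1050.47 + $82.95 + $317.80 + $241.51 + $30.15 = $1839.80
Net pay = $4686.21 − $1839.80 = $2846.41

$2846.41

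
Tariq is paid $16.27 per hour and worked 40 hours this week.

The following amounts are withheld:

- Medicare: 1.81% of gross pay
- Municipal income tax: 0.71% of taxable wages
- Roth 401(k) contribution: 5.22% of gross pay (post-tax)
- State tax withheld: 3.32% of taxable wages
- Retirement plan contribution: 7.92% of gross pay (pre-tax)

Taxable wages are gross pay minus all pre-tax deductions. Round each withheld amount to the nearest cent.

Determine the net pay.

Gross pay: 40 × $16.27 = $650.80
Retirement plan contribution: $650.80 × 0.0792 = $51.54
Taxable wages = $650.80 − $51.54 = $599.26
State tax withheld: $599.26 × 0.0332 = $19.90
Municipal income tax: $599.26 × 0.0071 = $4.25
Medicare: $650.80 × 0.0181 = $11.78
Roth 401(k) contribution: $650.80 × 0.0522 = $33.97
Total deductions = $51.54 + $19.90 + $4.25 + $11.78 + $33.97 = $121.44
Net pay = $650.80 − $121.44 = $529.36

$529.36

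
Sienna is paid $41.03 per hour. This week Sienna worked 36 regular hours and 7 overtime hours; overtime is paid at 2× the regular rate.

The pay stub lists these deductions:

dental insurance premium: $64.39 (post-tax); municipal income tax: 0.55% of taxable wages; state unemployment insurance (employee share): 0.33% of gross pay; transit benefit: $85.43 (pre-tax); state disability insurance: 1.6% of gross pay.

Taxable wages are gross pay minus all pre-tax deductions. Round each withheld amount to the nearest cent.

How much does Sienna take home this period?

Regular pay: 36 × $41.03 = $1,477.08
Overtime pay: 7 × $41.03 × 2 = $574.42
Gross pay = $1,477.08 + $574.42 = $2,051.50
Transit benefit: $85.43
Taxable wages = $2,051.50 − $85.43 = $1,966.07
Municipal income tax: $1,966.07 × 0.0055 = $10.81
State disability insurance: $2,051.50 × 0.016 = $32.82
State unemployment insurance (employee share): $2,051.50 × 0.0033 = $6.77
Dental insurance premium: $64.39
Total deductions = $85.43 + $10.81 + $32.82 + $6.77 + $64.39 = $200.22
Net pay = $2,051.50 − $200.22 = $1,851.28

$1,851.28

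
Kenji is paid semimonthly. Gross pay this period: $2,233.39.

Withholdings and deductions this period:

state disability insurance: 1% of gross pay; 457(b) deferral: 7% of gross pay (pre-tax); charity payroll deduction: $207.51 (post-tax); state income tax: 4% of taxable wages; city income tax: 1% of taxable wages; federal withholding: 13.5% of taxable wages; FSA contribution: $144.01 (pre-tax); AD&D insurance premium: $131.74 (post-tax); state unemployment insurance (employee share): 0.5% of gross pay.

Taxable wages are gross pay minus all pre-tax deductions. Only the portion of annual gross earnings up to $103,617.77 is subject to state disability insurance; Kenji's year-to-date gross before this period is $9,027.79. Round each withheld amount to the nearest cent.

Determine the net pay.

457(b) deferral: $2,233.39 × 0.07 = $156.34
FSA contribution: $144.01
Pre-tax total = $156.34 + $144.01 = $300.35
Taxable wages = $2,233.39 − $300.35 = $1,933.04
Federal withholding: $1,933.04 × 0.135 = $260.96
State income tax: $1,933.04 × 0.04 = $77.32
City income tax: $1,933.04 × 0.01 = $19.33
State unemployment insurance (employee share): $2,233.39 × 0.005 = $11.17
State disability insurance: cap not yet reached, full $2,233.39 is subject → $2,233.39 × 0.01 = $22.33
AD&D insurance premium: $131.74
Charity payroll deduction: $207.51
Total deductions = $156.34 + $144.01 + $260.96 + $77.32 + $19.33 + $11.17 + $22.33 + $131.74 + $207.51 = $1,030.71
Net pay = $2,233.39 − $1,030.71 = $1,202.68

$1,202.68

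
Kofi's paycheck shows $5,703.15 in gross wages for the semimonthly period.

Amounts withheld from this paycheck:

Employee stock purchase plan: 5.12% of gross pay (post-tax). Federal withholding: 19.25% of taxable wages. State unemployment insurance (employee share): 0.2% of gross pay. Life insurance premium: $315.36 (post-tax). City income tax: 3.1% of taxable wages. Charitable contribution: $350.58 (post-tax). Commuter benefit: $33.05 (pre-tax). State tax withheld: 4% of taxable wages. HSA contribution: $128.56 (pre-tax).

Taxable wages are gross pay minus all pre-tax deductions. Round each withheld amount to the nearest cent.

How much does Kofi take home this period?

Commuter benefit: $33.05
HSA contribution: $128.56
Pre-tax total = $33.05 + $128.56 = $161.61
Taxable wages = $5,703.15 − $161.61 = $5,541.54
City income tax: $5,541.54 × 0.031 = $171.79
Federal withholding: $5,541.54 × 0.1925 = $1,066.75
State tax withheld: $5,541.54 × 0.04 = $221.66
State unemployment insurance (employee share): $5,703.15 × 0.002 = $11.41
Charitable contribution: $350.58
Life insurance premium: $315.36
Employee stock purchase plan: $5,703.15 × 0.0512 = $292.00
Total deductions = $33.05 + $128.56 + $171.79 + $1,066.75 + $221.66 + $11.41 + $350.58 + $315.36 + $292.00 = $2,591.16
Net pay = $5,703.15 − $2,591.16 = $3,111.99

$3,111.99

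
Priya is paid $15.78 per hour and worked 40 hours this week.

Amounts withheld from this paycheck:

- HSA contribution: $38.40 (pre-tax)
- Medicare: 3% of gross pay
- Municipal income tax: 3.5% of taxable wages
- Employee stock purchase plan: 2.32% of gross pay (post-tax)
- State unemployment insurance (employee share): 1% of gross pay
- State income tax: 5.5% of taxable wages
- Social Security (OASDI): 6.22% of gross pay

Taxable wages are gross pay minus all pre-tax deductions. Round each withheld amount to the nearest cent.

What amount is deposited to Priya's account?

$460.30

Gross pay: 40 × $15.78 = $631.20
HSA contribution: $38.40
Taxable wages = $631.20 − $38.40 = $592.80
Municipal income tax: $592.80 × 0.035 = $20.75
State income tax: $592.80 × 0.055 = $32.60
Medicare: $631.20 × 0.03 = $18.94
Social Security (OASDI): $631.20 × 0.0622 = $39.26
State unemployment insurance (employee share): $631.20 × 0.01 = $6.31
Employee stock purchase plan: $631.20 × 0.0232 = $14.64
Total deductions = $38.40 + $20.75 + $32.60 + $18.94 + $39.26 + $6.31 + $14.64 = $170.90
Net pay = $631.20 − $170.90 = $460.30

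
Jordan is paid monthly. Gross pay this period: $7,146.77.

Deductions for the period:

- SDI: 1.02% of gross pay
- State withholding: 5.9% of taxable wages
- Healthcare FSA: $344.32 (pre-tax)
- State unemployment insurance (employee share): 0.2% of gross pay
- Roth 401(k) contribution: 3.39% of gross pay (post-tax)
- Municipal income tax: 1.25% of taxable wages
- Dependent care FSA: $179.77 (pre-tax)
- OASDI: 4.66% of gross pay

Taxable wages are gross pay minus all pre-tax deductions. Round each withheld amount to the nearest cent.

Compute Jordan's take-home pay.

Dependent care FSA: $179.77
Healthcare FSA: $344.32
Pre-tax total = $179.77 + $344.32 = $524.09
Taxable wages = $7,146.77 − $524.09 = $6,622.68
State withholding: $6,622.68 × 0.059 = $390.74
Municipal income tax: $6,622.68 × 0.0125 = $82.78
SDI: $7,146.77 × 0.0102 = $72.90
OASDI: $7,146.77 × 0.0466 = $333.04
State unemployment insurance (employee share): $7,146.77 × 0.002 = $14.29
Roth 401(k) contribution: $7,146.77 × 0.0339 = $242.28
Total deductions = $179.77 + $344.32 + $390.74 + $82.78 + $72.90 + $333.04 + $14.29 + $242.28 = $1,660.12
Net pay = $7,146.77 − $1,660.12 = $5,486.65

$5,486.65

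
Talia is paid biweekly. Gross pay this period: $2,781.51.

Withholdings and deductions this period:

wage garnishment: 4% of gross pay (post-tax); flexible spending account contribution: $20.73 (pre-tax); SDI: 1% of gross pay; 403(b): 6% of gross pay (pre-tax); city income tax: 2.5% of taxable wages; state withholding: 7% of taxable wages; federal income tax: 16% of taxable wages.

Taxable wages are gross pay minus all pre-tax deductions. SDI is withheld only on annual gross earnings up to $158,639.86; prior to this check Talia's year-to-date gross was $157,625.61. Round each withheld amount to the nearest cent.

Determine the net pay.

$1,811.05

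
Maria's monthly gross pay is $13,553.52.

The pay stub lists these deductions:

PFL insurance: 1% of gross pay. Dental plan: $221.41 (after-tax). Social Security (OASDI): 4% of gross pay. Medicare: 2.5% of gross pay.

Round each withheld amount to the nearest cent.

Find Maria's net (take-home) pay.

$12,315.59

Medicare: $13,553.52 × 0.025 = $338.84
PFL insurance: $13,553.52 × 0.01 = $135.54
Social Security (OASDI): $13,553.52 × 0.04 = $542.14
Dental plan: $221.41
Total deductions = $338.84 + $135.54 + $542.14 + $221.41 = $1,237.93
Net pay = $13,553.52 − $1,237.93 = $12,315.59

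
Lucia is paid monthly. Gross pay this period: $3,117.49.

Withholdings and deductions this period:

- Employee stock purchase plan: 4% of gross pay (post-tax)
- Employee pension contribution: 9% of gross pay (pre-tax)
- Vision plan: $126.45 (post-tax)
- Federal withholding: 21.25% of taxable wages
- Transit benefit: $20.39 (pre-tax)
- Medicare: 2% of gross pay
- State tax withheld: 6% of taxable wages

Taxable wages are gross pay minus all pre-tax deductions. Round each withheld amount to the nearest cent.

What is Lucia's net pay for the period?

$1,735.53

Employee pension contribution: $3,117.49 × 0.09 = $280.57
Transit benefit: $20.39
Pre-tax total = $280.57 + $20.39 = $300.96
Taxable wages = $3,117.49 − $300.96 = $2,816.53
Federal withholding: $2,816.53 × 0.2125 = $598.51
State tax withheld: $2,816.53 × 0.06 = $168.99
Medicare: $3,117.49 × 0.02 = $62.35
Vision plan: $126.45
Employee stock purchase plan: $3,117.49 × 0.04 = $124.70
Total deductions = $280.57 + $20.39 + $598.51 + $168.99 + $62.35 + $126.45 + $124.70 = $1,381.96
Net pay = $3,117.49 − $1,381.96 = $1,735.53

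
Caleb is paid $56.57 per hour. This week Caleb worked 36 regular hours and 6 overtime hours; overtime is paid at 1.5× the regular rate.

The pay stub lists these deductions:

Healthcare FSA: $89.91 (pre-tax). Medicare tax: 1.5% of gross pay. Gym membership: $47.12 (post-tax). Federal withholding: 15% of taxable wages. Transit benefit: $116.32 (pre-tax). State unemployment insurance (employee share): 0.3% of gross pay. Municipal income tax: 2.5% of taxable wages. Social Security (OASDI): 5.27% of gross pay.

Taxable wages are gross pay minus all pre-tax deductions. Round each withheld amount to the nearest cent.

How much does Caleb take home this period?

$1,702.92

Regular pay: 36 × $56.57 = $2,036.52
Overtime pay: 6 × $56.57 × 1.5 = $509.13
Gross pay = $2,036.52 + $509.13 = $2,545.65
Healthcare FSA: $89.91
Transit benefit: $116.32
Pre-tax total = $89.91 + $116.32 = $206.23
Taxable wages = $2,545.65 − $206.23 = $2,339.42
Municipal income tax: $2,339.42 × 0.025 = $58.49
Federal withholding: $2,339.42 × 0.15 = $350.91
State unemployment insurance (employee share): $2,545.65 × 0.003 = $7.64
Medicare tax: $2,545.65 × 0.015 = $38.18
Social Security (OASDI): $2,545.65 × 0.0527 = $134.16
Gym membership: $47.12
Total deductions = $89.91 + $116.32 + $58.49 + $350.91 + $7.64 + $38.18 + $134.16 + $47.12 = $842.73
Net pay = $2,545.65 − $842.73 = $1,702.92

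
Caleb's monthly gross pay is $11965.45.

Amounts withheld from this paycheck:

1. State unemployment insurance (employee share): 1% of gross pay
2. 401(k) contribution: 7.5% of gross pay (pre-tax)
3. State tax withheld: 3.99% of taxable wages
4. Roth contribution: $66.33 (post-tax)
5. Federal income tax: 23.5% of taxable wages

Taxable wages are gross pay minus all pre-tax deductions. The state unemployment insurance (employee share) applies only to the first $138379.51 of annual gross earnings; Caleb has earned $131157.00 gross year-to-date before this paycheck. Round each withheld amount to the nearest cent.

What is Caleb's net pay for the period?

401(k) contribution: $11965.45 × 0.075 = $897.41
Taxable wages = $11965.45 − $897.41 = $11068.04
State tax withheld: $11068.04 × 0.0399 = $441.61
Federal income tax: $11068.04 × 0.235 = $2600.99
State unemployment insurance (employee share): only $138379.51 − $131157.00 = $7222.51 of this check is subject → $7222.51 × 0.01 = $72.23
Roth contribution: $66.33
Total deductions = $897.41 + $441.61 + $2600.99 + $72.23 + $66.33 = $4078.57
Net pay = $11965.45 − $4078.57 = $7886.88

$7886.88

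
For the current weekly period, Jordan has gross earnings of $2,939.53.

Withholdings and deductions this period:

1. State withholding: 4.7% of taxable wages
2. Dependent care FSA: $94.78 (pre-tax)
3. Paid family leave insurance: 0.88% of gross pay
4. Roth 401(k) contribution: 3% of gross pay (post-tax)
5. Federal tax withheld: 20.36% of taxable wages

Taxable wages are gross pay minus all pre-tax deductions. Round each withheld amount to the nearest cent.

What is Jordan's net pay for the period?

Dependent care FSA: $94.78
Taxable wages = $2,939.53 − $94.78 = $2,844.75
Federal tax withheld: $2,844.75 × 0.2036 = $579.19
State withholding: $2,844.75 × 0.047 = $133.70
Paid family leave insurance: $2,939.53 × 0.0088 = $25.87
Roth 401(k) contribution: $2,939.53 × 0.03 = $88.19
Total deductions = $94.78 + $579.19 + $133.70 + $25.87 + $88.19 = $921.73
Net pay = $2,939.53 − $921.73 = $2,017.80

$2,017.80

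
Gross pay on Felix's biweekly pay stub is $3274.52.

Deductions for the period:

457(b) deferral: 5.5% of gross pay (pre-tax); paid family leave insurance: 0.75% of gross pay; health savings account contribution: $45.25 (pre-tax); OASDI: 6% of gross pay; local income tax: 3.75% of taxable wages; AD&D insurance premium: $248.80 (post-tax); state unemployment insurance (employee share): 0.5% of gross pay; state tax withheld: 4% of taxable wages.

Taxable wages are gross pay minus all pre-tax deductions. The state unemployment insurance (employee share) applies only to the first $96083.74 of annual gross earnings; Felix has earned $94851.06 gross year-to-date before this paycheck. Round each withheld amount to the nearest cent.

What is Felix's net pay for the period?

457(b) deferral: $3274.52 × 0.055 = $180.10
Health savings account contribution: $45.25
Pre-tax total = $180.10 + $45.25 = $225.35
Taxable wages = $3274.52 − $225.35 = $3049.17
State tax withheld: $3049.17 × 0.04 = $121.97
Local income tax: $3049.17 × 0.0375 = $114.34
OASDI: $3274.52 × 0.06 = $196.47
State unemployment insurance (employee share): only $96083.74 − $94851.06 = $1232.68 of this check is subject → $1232.68 × 0.005 = $6.16
Paid family leave insurance: $3274.52 × 0.0075 = $24.56
AD&D insurance premium: $248.80
Total deductions = $180.10 + $45.25 + $121.97 + $114.34 + $196.47 + $6.16 + $24.56 + $248.80 = $937.65
Net pay = $3274.52 − $937.65 = $2336.87

$2336.87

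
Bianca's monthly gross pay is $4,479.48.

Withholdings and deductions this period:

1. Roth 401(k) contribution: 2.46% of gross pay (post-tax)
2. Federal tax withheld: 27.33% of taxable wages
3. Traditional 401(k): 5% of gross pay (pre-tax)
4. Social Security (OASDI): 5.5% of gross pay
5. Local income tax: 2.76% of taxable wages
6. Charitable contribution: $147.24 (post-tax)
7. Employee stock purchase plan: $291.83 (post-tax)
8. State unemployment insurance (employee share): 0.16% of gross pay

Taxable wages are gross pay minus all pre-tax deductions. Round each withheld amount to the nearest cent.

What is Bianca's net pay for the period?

$2,172.22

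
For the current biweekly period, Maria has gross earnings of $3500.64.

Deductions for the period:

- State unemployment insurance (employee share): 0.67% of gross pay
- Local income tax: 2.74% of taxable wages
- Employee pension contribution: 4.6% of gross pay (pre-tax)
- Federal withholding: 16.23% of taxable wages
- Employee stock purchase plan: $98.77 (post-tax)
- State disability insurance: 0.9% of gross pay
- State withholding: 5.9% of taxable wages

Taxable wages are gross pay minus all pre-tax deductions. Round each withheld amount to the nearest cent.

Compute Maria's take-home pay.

Employee pension contribution: $3500.64 × 0.046 = $161.03
Taxable wages = $3500.64 − $161.03 = $3339.61
Federal withholding: $3339.61 × 0.1623 = $542.02
Local income tax: $3339.61 × 0.0274 = $91.51
State withholding: $3339.61 × 0.059 = $197.04
State unemployment insurance (employee share): $3500.64 × 0.0067 = $23.45
State disability insurance: $3500.64 × 0.009 = $31.51
Employee stock purchase plan: $98.77
Total deductions = $161.03 + $542.02 + $91.51 + $197.04 + $23.45 + $31.51 + $98.77 = $1145.33
Net pay = $3500.64 − $1145.33 = $2355.31

$2355.31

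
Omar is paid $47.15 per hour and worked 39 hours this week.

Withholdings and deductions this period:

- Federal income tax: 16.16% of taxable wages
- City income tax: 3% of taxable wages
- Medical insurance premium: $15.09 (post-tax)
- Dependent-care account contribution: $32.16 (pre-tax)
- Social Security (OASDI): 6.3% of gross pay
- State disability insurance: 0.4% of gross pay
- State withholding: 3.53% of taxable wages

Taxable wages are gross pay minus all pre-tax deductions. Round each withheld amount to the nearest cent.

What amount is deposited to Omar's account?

$1,258.45

Gross pay: 39 × $47.15 = $1,838.85
Dependent-care account contribution: $32.16
Taxable wages = $1,838.85 − $32.16 = $1,806.69
State withholding: $1,806.69 × 0.0353 = $63.78
Federal income tax: $1,806.69 × 0.1616 = $291.96
City income tax: $1,806.69 × 0.03 = $54.20
State disability insurance: $1,838.85 × 0.004 = $7.36
Social Security (OASDI): $1,838.85 × 0.063 = $115.85
Medical insurance premium: $15.09
Total deductions = $32.16 + $63.78 + $291.96 + $54.20 + $7.36 + $115.85 + $15.09 = $580.40
Net pay = $1,838.85 − $580.40 = $1,258.45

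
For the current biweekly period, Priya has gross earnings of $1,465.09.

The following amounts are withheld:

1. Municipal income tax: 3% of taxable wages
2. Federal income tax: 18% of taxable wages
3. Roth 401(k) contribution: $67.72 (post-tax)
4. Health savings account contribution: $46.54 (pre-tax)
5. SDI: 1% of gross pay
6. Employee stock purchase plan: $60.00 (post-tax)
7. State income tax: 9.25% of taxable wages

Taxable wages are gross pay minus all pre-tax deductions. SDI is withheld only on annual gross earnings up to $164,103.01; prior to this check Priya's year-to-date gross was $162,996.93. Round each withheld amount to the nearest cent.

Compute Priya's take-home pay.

$850.65

Health savings account contribution: $46.54
Taxable wages = $1,465.09 − $46.54 = $1,418.55
Municipal income tax: $1,418.55 × 0.03 = $42.56
State income tax: $1,418.55 × 0.0925 = $131.22
Federal income tax: $1,418.55 × 0.18 = $255.34
SDI: only $164,103.01 − $162,996.93 = $1,106.08 of this check is subject → $1,106.08 × 0.01 = $11.06
Roth 401(k) contribution: $67.72
Employee stock purchase plan: $60.00
Total deductions = $46.54 + $42.56 + $131.22 + $255.34 + $11.06 + $67.72 + $60.00 = $614.44
Net pay = $1,465.09 − $614.44 = $850.65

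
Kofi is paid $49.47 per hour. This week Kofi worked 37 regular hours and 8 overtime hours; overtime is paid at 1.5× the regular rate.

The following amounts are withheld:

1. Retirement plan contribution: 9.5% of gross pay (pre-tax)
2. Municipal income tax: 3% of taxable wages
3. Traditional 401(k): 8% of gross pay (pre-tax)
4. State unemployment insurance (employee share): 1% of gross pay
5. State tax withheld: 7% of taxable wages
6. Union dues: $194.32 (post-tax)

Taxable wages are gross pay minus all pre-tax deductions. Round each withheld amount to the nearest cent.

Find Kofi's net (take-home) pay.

Regular pay: 37 × $49.47 = $1830.39
Overtime pay: 8 × $49.47 × 1.5 = $593.64
Gross pay = $1830.39 + $593.64 = $2424.03
Retirement plan contribution: $2424.03 × 0.095 = $230.28
Traditional 401(k): $2424.03 × 0.08 = $193.92
Pre-tax total = $230.28 + $193.92 = $424.20
Taxable wages = $2424.03 − $424.20 = $1999.83
State tax withheld: $1999.83 × 0.07 = $139.99
Municipal income tax: $1999.83 × 0.03 = $59.99
State unemployment insurance (employee share): $2424.03 × 0.01 = $24.24
Union dues: $194.32
Total deductions = $230.28 + $193.92 + $139.99 + $59.99 + $24.24 + $194.32 = $842.74
Net pay = $2424.03 − $842.74 = $1581.29

$1581.29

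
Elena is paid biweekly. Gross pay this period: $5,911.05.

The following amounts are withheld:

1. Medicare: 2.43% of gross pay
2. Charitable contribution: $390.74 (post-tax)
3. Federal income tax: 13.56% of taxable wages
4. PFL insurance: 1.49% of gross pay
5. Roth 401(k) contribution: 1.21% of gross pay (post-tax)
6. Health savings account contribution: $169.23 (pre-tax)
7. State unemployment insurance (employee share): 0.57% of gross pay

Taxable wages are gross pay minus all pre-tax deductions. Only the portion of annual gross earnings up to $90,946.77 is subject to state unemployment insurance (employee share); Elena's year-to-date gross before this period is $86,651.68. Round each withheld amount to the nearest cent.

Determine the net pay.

$4,244.78

Health savings account contribution: $169.23
Taxable wages = $5,911.05 − $169.23 = $5,741.82
Federal income tax: $5,741.82 × 0.1356 = $778.59
State unemployment insurance (employee share): only $90,946.77 − $86,651.68 = $4,295.09 of this check is subject → $4,295.09 × 0.0057 = $24.48
Medicare: $5,911.05 × 0.0243 = $143.64
PFL insurance: $5,911.05 × 0.0149 = $88.07
Roth 401(k) contribution: $5,911.05 × 0.0121 = $71.52
Charitable contribution: $390.74
Total deductions = $169.23 + $778.59 + $24.48 + $143.64 + $88.07 + $71.52 + $390.74 = $1,666.27
Net pay = $5,911.05 − $1,666.27 = $4,244.78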